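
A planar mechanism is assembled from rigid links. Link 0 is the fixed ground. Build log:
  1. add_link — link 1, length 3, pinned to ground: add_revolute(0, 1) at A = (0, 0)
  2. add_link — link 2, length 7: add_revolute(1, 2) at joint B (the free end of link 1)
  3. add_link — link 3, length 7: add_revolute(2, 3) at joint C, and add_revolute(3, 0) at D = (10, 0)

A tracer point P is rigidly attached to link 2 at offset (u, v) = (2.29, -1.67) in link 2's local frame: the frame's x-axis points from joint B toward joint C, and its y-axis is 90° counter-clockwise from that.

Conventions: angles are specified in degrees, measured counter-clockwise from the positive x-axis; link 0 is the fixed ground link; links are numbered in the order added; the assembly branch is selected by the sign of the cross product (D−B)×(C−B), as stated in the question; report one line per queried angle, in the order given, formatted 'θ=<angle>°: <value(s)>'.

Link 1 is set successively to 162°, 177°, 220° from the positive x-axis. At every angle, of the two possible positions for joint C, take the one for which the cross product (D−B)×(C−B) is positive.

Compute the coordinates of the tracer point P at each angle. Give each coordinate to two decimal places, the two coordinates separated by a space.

A=(0,0), D=(10.00,0)
θ=162°: B = A + 3.00·(cos162°, sin162°) = (-2.8532, 0.9271)
θ=162°: |BD| = 12.8866
θ=162°: circle(B,7.00) ∩ circle(D,7.00): a=6.4433, h=2.7357
θ=162°:   candidates: C₊=(3.7702,3.1922) cross=35.254; C₋=(3.3766,-2.2651) cross=-35.254
θ=162°:   branch + wants cross > 0 → take C=(3.7702,3.1922) (cross=35.254)
θ=162°: ex = (C−B)/|BC| = (0.9462,0.3236); ey = (-0.3236,0.9462)
θ=162°: P = B + 2.29·ex + -1.67·ey = (-0.1460,0.0879)
θ=177°: B = A + 3.00·(cos177°, sin177°) = (-2.9959, 0.1570)
θ=177°: |BD| = 12.9968
θ=177°: circle(B,7.00) ∩ circle(D,7.00): a=6.4984, h=2.6020
θ=177°:   candidates: C₊=(3.5335,2.6803) cross=33.818; C₋=(3.4706,-2.5233) cross=-33.818
θ=177°:   branch + wants cross > 0 → take C=(3.5335,2.6803) (cross=33.818)
θ=177°: ex = (C−B)/|BC| = (0.9328,0.3605); ey = (-0.3605,0.9328)
θ=177°: P = B + 2.29·ex + -1.67·ey = (-0.2579,-0.5752)
θ=220°: B = A + 3.00·(cos220°, sin220°) = (-2.2981, -1.9284)
θ=220°: |BD| = 12.4484
θ=220°: circle(B,7.00) ∩ circle(D,7.00): a=6.2242, h=3.2030
θ=220°:   candidates: C₊=(3.3548,2.2002) cross=39.872; C₋=(4.3471,-4.1285) cross=-39.872
θ=220°:   branch + wants cross > 0 → take C=(3.3548,2.2002) (cross=39.872)
θ=220°: ex = (C−B)/|BC| = (0.8076,0.5898); ey = (-0.5898,0.8076)
θ=220°: P = B + 2.29·ex + -1.67·ey = (0.5361,-1.9264)

θ=162°: -0.15 0.09
θ=177°: -0.26 -0.58
θ=220°: 0.54 -1.93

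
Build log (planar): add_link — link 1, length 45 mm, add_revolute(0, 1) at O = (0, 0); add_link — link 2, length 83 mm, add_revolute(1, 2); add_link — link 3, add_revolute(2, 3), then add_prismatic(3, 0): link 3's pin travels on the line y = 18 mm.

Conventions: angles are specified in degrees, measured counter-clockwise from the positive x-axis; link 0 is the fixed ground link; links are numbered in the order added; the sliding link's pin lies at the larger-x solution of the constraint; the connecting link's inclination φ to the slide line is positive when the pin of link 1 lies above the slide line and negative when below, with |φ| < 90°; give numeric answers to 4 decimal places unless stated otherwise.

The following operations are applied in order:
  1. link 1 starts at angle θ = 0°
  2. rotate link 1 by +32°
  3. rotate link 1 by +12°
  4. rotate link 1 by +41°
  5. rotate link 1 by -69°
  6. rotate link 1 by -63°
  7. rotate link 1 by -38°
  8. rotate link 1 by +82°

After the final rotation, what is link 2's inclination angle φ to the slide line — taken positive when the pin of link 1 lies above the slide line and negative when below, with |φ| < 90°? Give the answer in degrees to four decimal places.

geometry: r = 45 mm, L = 83 mm, e = 18 mm; θ starts at 0°
rotate link 1 by +32°: θ ← 0° +32° = 32°
rotate link 1 by +12°: θ ← 32° +12° = 44°
rotate link 1 by +41°: θ ← 44° +41° = 85°
rotate link 1 by -69°: θ ← 85° -69° = 16°
rotate link 1 by -63°: θ ← 16° -63° = -47°
rotate link 1 by -38°: θ ← -47° -38° = -85°
rotate link 1 by +82°: θ ← -85° +82° = -3°
h = r sin θ − e = -2.355118 − 18 = -20.355118
sin φ = h / L = -20.355118 / 83 = -0.24524239
φ = arcsin(-0.24524239) = -14.196158°

-14.1962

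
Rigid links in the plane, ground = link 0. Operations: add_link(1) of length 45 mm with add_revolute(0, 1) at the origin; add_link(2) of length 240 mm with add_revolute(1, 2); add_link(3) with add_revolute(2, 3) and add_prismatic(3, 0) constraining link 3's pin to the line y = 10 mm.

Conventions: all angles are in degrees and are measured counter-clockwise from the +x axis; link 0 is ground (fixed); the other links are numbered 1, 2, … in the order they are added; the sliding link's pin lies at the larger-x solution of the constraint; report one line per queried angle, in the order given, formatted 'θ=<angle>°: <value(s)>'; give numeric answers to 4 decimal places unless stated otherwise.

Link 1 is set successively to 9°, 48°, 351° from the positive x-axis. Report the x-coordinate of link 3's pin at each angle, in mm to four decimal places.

geometry: r = 45 mm, L = 240 mm, e = 10 mm
θ=9°: crank pin P = (r cos θ, r sin θ) = (44.445975, 7.039551)
θ=9°: h = r sin θ − e = 7.039551 − 10 = -2.960449
θ=9°: x = r cos θ + √(L² − h²) = 44.445975 + 239.981740 = 284.427716
θ=48°: crank pin P = (r cos θ, r sin θ) = (30.110877, 33.441517)
θ=48°: h = r sin θ − e = 33.441517 − 10 = 23.441517
θ=48°: x = r cos θ + √(L² − h²) = 30.110877 + 238.852455 = 268.963332
θ=351°: crank pin P = (r cos θ, r sin θ) = (44.445975, -7.039551)
θ=351°: h = r sin θ − e = -7.039551 − 10 = -17.039551
θ=351°: x = r cos θ + √(L² − h²) = 44.445975 + 239.394348 = 283.840323

θ=9°: 284.4277
θ=48°: 268.9633
θ=351°: 283.8403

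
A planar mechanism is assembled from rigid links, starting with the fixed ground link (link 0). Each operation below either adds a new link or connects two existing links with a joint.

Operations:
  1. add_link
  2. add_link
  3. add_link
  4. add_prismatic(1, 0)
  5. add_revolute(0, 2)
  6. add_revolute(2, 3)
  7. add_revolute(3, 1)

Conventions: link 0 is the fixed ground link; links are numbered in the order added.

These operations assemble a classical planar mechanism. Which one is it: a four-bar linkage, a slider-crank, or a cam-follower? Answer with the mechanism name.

links: 4 (incl. ground); joints: 3 revolute, 1 prismatic, 0 higher (cam) pair, forming one closed loop
4 links, 3 revolutes + 1 prismatic in one loop → slider-crank

slider-crank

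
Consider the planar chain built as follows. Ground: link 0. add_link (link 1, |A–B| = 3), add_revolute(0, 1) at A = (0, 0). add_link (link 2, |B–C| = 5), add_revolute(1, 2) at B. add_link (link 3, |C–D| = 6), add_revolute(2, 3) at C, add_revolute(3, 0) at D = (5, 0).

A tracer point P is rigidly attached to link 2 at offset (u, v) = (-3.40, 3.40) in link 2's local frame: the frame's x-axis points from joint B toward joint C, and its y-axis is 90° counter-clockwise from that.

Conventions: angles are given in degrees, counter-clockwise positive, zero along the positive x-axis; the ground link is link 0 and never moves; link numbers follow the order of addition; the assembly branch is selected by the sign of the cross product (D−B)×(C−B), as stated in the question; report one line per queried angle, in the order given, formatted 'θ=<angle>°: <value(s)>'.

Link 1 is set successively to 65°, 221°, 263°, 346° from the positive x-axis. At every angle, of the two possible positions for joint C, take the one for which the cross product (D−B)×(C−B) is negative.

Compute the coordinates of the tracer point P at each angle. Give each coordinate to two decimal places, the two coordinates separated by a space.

A=(0,0), D=(5.00,0)
θ=65°: B = A + 3.00·(cos65°, sin65°) = (1.2679, 2.7189)
θ=65°: |BD| = 4.6175
θ=65°: circle(B,5.00) ∩ circle(D,6.00): a=1.1176, h=4.8735
θ=65°:   candidates: C₊=(5.0408,5.9999) cross=22.503; C₋=(-0.6984,-1.8782) cross=-22.503
θ=65°:   branch - wants cross < 0 → take C=(-0.6984,-1.8782) (cross=-22.503)
θ=65°: ex = (C−B)/|BC| = (-0.3933,-0.9194); ey = (0.9194,-0.3933)
θ=65°: P = B + -3.40·ex + 3.40·ey = (5.7310,4.5079)
θ=221°: B = A + 3.00·(cos221°, sin221°) = (-2.2641, -1.9682)
θ=221°: |BD| = 7.5260
θ=221°: circle(B,5.00) ∩ circle(D,6.00): a=3.0322, h=3.9756
θ=221°:   candidates: C₊=(-0.3771,2.6621) cross=29.921; C₋=(1.7023,-5.0125) cross=-29.921
θ=221°:   branch - wants cross < 0 → take C=(1.7023,-5.0125) (cross=-29.921)
θ=221°: ex = (C−B)/|BC| = (0.7933,-0.6089); ey = (0.6089,0.7933)
θ=221°: P = B + -3.40·ex + 3.40·ey = (-2.8912,2.7991)
θ=263°: B = A + 3.00·(cos263°, sin263°) = (-0.3656, -2.9776)
θ=263°: |BD| = 6.1365
θ=263°: circle(B,5.00) ∩ circle(D,6.00): a=2.1719, h=4.5036
θ=263°:   candidates: C₊=(-0.6518,2.0142) cross=27.636; C₋=(3.7188,-5.8616) cross=-27.636
θ=263°:   branch - wants cross < 0 → take C=(3.7188,-5.8616) (cross=-27.636)
θ=263°: ex = (C−B)/|BC| = (0.8169,-0.5768); ey = (0.5768,0.8169)
θ=263°: P = B + -3.40·ex + 3.40·ey = (-1.1819,1.7609)
θ=346°: B = A + 3.00·(cos346°, sin346°) = (2.9109, -0.7258)
θ=346°: |BD| = 2.2116
θ=346°: circle(B,5.00) ∩ circle(D,6.00): a=-1.3811, h=4.8055
θ=346°:   candidates: C₊=(0.0293,3.3604) cross=10.628; C₋=(3.1833,-5.7183) cross=-10.628
θ=346°:   branch - wants cross < 0 → take C=(3.1833,-5.7183) (cross=-10.628)
θ=346°: ex = (C−B)/|BC| = (0.0545,-0.9985); ey = (0.9985,0.0545)
θ=346°: P = B + -3.40·ex + 3.40·ey = (6.1206,2.8544)

θ=65°: 5.73 4.51
θ=221°: -2.89 2.80
θ=263°: -1.18 1.76
θ=346°: 6.12 2.85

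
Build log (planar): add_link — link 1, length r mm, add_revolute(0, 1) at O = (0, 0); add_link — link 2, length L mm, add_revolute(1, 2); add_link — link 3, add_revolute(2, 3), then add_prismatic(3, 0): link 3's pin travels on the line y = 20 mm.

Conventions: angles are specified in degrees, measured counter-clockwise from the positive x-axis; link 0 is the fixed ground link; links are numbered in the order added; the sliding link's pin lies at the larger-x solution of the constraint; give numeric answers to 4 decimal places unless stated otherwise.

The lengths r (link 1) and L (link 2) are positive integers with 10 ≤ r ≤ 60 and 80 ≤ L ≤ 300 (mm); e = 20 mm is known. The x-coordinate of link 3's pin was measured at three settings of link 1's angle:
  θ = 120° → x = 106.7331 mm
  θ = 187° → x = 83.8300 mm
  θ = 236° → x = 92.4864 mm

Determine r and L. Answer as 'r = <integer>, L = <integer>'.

constraint per measurement: (x − r cos θ)² + (r sin θ − e)² = L²
subtracting the θ₁ and θ₂ equations cancels the r² and L² terms:
r = (x₁² − x₂²) / (2[(x₁cos θ₁ + e sin θ₁) − (x₂cos θ₂ + e sin θ₂)]) = 43.9999 → r = 44
L² = (x₁ − r cos θ₁)² + (r sin θ₁ − e)² = 16900.0063 → L = 130.0000 → L = 130
check at θ₃=236°: x = 92.4864 (printed 92.4864) ✓

r = 44, L = 130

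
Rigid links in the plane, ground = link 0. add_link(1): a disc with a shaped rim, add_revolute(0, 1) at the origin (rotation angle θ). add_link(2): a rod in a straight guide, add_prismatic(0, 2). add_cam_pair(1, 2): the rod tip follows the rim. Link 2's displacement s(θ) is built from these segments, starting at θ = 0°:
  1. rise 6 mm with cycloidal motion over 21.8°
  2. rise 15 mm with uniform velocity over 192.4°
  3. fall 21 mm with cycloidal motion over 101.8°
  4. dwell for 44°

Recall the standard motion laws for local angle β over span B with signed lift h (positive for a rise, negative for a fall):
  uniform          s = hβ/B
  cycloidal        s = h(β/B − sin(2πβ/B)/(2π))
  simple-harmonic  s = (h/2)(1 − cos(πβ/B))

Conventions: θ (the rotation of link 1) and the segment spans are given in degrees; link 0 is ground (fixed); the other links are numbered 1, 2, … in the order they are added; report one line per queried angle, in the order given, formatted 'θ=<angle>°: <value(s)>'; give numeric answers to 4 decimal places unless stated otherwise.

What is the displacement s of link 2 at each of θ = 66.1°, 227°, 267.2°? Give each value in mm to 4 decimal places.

segment 1 (0° to 21.8°, cycloidal, h = 6) is passed completely: s = 0.0000 + (6) = 6.0000
θ = 66.1° falls in segment 2 (21.8° to 214.2°, uniform, h = 15): β = 66.1 − 21.8 = 44.3°, B = 192.4°; Δs = 15·44.3/192.4 = 3.4537; s = 6.0000 + 3.4537 = 9.4537
segment 2 (21.8° to 214.2°, uniform, h = 15) is passed completely: s = 6.0000 + (15) = 21.0000
θ = 227° falls in segment 3 (214.2° to 316°, cycloidal, h = -21): β = 227 − 214.2 = 12.8°, B = 101.8°; Δs = -21·(0.1257 − sin(2π·0.1257)/(2π)) = -0.2662; s = 21.0000 − 0.2662 = 20.7338
θ = 267.2° falls in segment 3 (214.2° to 316°, cycloidal, h = -21): β = 267.2 − 214.2 = 53°, B = 101.8°; Δs = -21·(0.5206 − sin(2π·0.5206)/(2π)) = -11.3652; s = 21.0000 − 11.3652 = 9.6348

θ=66.1°: 9.4537
θ=227°: 20.7338
θ=267.2°: 9.6348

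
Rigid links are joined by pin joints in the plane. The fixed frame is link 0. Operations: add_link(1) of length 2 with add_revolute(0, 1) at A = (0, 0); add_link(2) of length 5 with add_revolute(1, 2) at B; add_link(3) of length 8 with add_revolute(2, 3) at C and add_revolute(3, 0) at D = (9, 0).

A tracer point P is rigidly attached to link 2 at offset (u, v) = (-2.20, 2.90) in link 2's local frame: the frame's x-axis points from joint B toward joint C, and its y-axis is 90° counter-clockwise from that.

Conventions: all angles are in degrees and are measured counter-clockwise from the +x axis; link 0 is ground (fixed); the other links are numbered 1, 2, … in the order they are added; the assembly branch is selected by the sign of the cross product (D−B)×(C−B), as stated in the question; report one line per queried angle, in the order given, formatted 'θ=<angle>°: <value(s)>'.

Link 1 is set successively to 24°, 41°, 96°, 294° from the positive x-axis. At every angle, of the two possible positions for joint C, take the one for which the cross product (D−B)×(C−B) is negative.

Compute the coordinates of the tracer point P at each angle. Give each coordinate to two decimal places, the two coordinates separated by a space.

A=(0,0), D=(9.00,0)
θ=24°: B = A + 2.00·(cos24°, sin24°) = (1.8271, 0.8135)
θ=24°: |BD| = 7.2189
θ=24°: circle(B,5.00) ∩ circle(D,8.00): a=0.9082, h=4.9168
θ=24°:   candidates: C₊=(3.2836,5.5966) cross=35.494; C₋=(2.1754,-4.1744) cross=-35.494
θ=24°:   branch - wants cross < 0 → take C=(2.1754,-4.1744) (cross=-35.494)
θ=24°: ex = (C−B)/|BC| = (0.0697,-0.9976); ey = (0.9976,0.0697)
θ=24°: P = B + -2.20·ex + 2.90·ey = (4.5668,3.2102)
θ=41°: B = A + 2.00·(cos41°, sin41°) = (1.5094, 1.3121)
θ=41°: |BD| = 7.6046
θ=41°: circle(B,5.00) ∩ circle(D,8.00): a=1.2381, h=4.8443
θ=41°:   candidates: C₊=(3.5648,5.8701) cross=36.839; C₋=(1.8931,-3.6731) cross=-36.839
θ=41°:   branch - wants cross < 0 → take C=(1.8931,-3.6731) (cross=-36.839)
θ=41°: ex = (C−B)/|BC| = (0.0767,-0.9971); ey = (0.9971,0.0767)
θ=41°: P = B + -2.20·ex + 2.90·ey = (4.2320,3.7282)
θ=96°: B = A + 2.00·(cos96°, sin96°) = (-0.2091, 1.9890)
θ=96°: |BD| = 9.4214
θ=96°: circle(B,5.00) ∩ circle(D,8.00): a=2.6410, h=4.2456
θ=96°:   candidates: C₊=(3.2687,5.5814) cross=40.000; C₋=(1.4760,-2.7184) cross=-40.000
θ=96°:   branch - wants cross < 0 → take C=(1.4760,-2.7184) (cross=-40.000)
θ=96°: ex = (C−B)/|BC| = (0.3370,-0.9415); ey = (0.9415,0.3370)
θ=96°: P = B + -2.20·ex + 2.90·ey = (1.7798,5.0377)
θ=294°: B = A + 2.00·(cos294°, sin294°) = (0.8135, -1.8271)
θ=294°: |BD| = 8.3879
θ=294°: circle(B,5.00) ∩ circle(D,8.00): a=1.8692, h=4.6375
θ=294°:   candidates: C₊=(1.6276,3.1062) cross=38.899; C₋=(3.6479,-5.9460) cross=-38.899
θ=294°:   branch - wants cross < 0 → take C=(3.6479,-5.9460) (cross=-38.899)
θ=294°: ex = (C−B)/|BC| = (0.5669,-0.8238); ey = (0.8238,0.5669)
θ=294°: P = B + -2.20·ex + 2.90·ey = (1.9553,1.6292)

θ=24°: 4.57 3.21
θ=41°: 4.23 3.73
θ=96°: 1.78 5.04
θ=294°: 1.96 1.63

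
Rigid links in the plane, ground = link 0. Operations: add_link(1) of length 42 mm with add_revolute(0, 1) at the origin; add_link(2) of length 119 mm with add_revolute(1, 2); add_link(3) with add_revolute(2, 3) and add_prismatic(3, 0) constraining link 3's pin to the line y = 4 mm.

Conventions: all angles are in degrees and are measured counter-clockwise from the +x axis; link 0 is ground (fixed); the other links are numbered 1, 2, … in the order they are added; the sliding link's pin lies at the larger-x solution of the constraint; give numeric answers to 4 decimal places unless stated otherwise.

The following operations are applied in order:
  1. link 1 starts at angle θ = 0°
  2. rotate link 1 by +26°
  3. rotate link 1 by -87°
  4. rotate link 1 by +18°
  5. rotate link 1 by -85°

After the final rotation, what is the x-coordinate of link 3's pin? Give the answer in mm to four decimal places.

geometry: r = 42 mm, L = 119 mm, e = 4 mm; θ starts at 0°
rotate link 1 by +26°: θ ← 0° +26° = 26°
rotate link 1 by -87°: θ ← 26° -87° = -61°
rotate link 1 by +18°: θ ← -61° +18° = -43°
rotate link 1 by -85°: θ ← -43° -85° = -128°
crank pin P = (r cos θ, r sin θ) = (-25.857782, -33.096452)
h = r sin θ − e = -33.096452 − 4 = -37.096452
x = r cos θ + √(L² − h²) = -25.857782 + 113.070125 = 87.212344

87.2123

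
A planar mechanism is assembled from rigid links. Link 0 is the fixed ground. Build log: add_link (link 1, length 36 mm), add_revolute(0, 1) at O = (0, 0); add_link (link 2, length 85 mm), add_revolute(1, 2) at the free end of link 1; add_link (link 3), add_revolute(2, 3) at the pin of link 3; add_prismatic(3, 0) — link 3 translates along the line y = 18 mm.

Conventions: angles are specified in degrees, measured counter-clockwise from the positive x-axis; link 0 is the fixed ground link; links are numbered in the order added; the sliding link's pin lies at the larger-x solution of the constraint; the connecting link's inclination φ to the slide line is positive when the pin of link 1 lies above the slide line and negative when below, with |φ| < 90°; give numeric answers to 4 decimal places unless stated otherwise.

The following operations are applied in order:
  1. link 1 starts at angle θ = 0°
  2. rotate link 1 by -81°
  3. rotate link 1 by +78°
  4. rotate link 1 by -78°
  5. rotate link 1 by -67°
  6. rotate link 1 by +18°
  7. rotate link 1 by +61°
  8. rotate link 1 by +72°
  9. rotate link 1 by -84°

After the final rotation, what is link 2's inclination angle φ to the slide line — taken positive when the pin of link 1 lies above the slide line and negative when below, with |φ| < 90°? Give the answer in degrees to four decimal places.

geometry: r = 36 mm, L = 85 mm, e = 18 mm; θ starts at 0°
rotate link 1 by -81°: θ ← 0° -81° = -81°
rotate link 1 by +78°: θ ← -81° +78° = -3°
rotate link 1 by -78°: θ ← -3° -78° = -81°
rotate link 1 by -67°: θ ← -81° -67° = -148°
rotate link 1 by +18°: θ ← -148° +18° = -130°
rotate link 1 by +61°: θ ← -130° +61° = -69°
rotate link 1 by +72°: θ ← -69° +72° = 3°
rotate link 1 by -84°: θ ← 3° -84° = -81°
h = r sin θ − e = -35.556780 − 18 = -53.556780
sin φ = h / L = -53.556780 / 85 = -0.63007977
φ = arcsin(-0.63007977) = -39.056008°

-39.0560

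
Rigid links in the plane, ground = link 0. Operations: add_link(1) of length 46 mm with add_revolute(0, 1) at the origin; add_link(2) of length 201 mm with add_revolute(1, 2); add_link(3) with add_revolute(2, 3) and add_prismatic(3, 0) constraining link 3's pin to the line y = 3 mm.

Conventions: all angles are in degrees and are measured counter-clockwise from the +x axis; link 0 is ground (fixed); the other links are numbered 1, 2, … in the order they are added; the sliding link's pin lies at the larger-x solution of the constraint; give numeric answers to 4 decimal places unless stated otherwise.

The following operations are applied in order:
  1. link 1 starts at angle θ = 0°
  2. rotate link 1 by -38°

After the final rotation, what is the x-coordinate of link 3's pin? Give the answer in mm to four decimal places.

geometry: r = 46 mm, L = 201 mm, e = 3 mm; θ starts at 0°
rotate link 1 by -38°: θ ← 0° -38° = -38°
crank pin P = (r cos θ, r sin θ) = (36.248495, -28.320428)
h = r sin θ − e = -28.320428 − 3 = -31.320428
x = r cos θ + √(L² − h²) = 36.248495 + 198.544783 = 234.793278

234.7933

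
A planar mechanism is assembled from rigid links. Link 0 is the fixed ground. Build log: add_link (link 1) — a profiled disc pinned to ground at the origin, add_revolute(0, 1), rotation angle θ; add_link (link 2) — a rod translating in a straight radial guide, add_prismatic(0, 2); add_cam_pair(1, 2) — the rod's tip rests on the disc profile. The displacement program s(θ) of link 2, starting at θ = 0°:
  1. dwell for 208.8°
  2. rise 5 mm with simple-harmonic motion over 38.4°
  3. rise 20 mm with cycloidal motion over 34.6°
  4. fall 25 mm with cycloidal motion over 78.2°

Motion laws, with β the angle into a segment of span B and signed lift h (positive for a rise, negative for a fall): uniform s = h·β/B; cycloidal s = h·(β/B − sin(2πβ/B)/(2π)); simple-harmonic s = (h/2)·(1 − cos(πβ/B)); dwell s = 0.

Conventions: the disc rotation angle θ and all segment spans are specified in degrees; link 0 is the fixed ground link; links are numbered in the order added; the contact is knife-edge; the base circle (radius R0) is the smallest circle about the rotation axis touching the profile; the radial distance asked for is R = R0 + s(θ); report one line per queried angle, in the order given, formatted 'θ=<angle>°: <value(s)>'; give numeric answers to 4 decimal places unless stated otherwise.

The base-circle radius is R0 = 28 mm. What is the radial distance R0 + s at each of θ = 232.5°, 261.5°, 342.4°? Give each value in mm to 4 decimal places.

seg 1 [0°–208.8°] dwell: s stays 0.0000
seg 2 [208.8°–247.2°] simple-harmonic, h=5: θ=232.5° here. β=23.7, B=38.4. 5/2·(1 − cos(π·0.6172)) = 3.3997 → s = 3.3997
seg 2 [208.8°–247.2°] simple-harmonic, h=5: full span → s += 5 → s = 5.0000
seg 3 [247.2°–281.8°] cycloidal, h=20: θ=261.5° here. β=14.3, B=34.6. 20·(0.4133 − sin(2π·0.4133)/(2π)) = 6.6163 → s = 11.6163
seg 3 [247.2°–281.8°] cycloidal, h=20: full span → s += 20 → s = 25.0000
seg 4 [281.8°–360°] cycloidal, h=-25: θ=342.4° here. β=60.6, B=78.2. -25·(0.7749 − sin(2π·0.7749)/(2π)) = -23.3035 → s = 1.6965
θ=232.5°: R = R0 + s = 28 + 3.3997 = 31.3997
θ=261.5°: R = R0 + s = 28 + 11.6163 = 39.6163
θ=342.4°: R = R0 + s = 28 + 1.6965 = 29.6965

θ=232.5°: 31.3997
θ=261.5°: 39.6163
θ=342.4°: 29.6965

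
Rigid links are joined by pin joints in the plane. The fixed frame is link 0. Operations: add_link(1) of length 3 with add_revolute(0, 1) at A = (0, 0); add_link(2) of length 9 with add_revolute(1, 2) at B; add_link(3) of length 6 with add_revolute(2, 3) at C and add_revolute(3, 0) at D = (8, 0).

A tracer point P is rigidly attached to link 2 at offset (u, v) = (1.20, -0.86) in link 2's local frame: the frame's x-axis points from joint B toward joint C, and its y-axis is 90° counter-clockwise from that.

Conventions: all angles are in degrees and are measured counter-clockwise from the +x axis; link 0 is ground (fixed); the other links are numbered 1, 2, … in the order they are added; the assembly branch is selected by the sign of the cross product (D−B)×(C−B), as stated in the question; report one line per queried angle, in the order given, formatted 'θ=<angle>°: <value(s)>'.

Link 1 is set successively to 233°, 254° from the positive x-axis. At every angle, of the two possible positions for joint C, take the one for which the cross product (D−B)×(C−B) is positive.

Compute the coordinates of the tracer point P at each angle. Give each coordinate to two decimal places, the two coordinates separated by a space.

A=(0,0), D=(8.00,0)
θ=233°: B = A + 3.00·(cos233°, sin233°) = (-1.8054, -2.3959)
θ=233°: |BD| = 10.0939
θ=233°: circle(B,9.00) ∩ circle(D,6.00): a=7.2760, h=5.2971
θ=233°:   candidates: C₊=(4.0053,4.4769) cross=53.469; C₋=(6.5200,-5.8146) cross=-53.469
θ=233°:   branch + wants cross > 0 → take C=(4.0053,4.4769) (cross=53.469)
θ=233°: ex = (C−B)/|BC| = (0.6456,0.7636); ey = (-0.7636,0.6456)
θ=233°: P = B + 1.20·ex + -0.86·ey = (-0.3739,-2.0348)
θ=254°: B = A + 3.00·(cos254°, sin254°) = (-0.8269, -2.8838)
θ=254°: |BD| = 9.2860
θ=254°: circle(B,9.00) ∩ circle(D,6.00): a=7.0660, h=5.5742
θ=254°:   candidates: C₊=(4.1587,4.6091) cross=51.762; C₋=(7.6208,-5.9880) cross=-51.762
θ=254°:   branch + wants cross > 0 → take C=(4.1587,4.6091) (cross=51.762)
θ=254°: ex = (C−B)/|BC| = (0.5540,0.8325); ey = (-0.8325,0.5540)
θ=254°: P = B + 1.20·ex + -0.86·ey = (0.5538,-2.3611)

θ=233°: -0.37 -2.03
θ=254°: 0.55 -2.36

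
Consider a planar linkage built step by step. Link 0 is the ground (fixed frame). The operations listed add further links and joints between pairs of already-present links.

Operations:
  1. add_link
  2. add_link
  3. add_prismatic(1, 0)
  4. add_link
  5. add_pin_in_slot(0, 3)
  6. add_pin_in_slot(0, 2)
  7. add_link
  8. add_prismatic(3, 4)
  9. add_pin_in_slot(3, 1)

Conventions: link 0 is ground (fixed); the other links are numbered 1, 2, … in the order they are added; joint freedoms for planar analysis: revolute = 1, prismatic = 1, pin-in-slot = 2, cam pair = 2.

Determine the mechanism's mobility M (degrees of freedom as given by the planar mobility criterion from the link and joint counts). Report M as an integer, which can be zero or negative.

link 0 = ground. State L|J1|J2 = 1|0|0
+link1  2|0|0
+link2  3|0|0
P(1,0) f=1→J1  3|1|0
+link3  4|1|0
PS(0,3) f=2→J2  4|1|1
PS(0,2) f=2→J2  4|1|2
+link4  5|1|2
P(3,4) f=1→J1  5|2|2
PS(3,1) f=2→J2  5|2|3
M = 3(5−1)−2·2−3 = 12−4−3 = 5

M = 5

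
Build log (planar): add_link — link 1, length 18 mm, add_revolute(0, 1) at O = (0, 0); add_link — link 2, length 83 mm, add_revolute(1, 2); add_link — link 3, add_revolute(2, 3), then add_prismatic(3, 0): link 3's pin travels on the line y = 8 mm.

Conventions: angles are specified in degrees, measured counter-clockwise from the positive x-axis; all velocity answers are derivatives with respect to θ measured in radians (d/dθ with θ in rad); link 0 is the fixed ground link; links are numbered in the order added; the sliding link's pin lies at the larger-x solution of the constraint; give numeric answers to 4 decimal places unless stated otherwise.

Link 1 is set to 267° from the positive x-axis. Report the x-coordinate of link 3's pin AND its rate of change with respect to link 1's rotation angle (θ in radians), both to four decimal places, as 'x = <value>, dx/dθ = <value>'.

geometry: r = 18 mm, L = 83 mm, e = 8 mm
crank pin P = (r cos θ, r sin θ) = (-0.942047, -17.975332)
h = r sin θ − e = -17.975332 − 8 = -25.975332
x = r cos θ + √(L² − h²) = -0.942047 + 78.830718 = 77.888671
dx/dθ = −r sin θ − h·r cos θ/√(L² − h²) (θ in radians; h = -25.975332) = 17.664920

x = 77.8887, dx/dθ = 17.6649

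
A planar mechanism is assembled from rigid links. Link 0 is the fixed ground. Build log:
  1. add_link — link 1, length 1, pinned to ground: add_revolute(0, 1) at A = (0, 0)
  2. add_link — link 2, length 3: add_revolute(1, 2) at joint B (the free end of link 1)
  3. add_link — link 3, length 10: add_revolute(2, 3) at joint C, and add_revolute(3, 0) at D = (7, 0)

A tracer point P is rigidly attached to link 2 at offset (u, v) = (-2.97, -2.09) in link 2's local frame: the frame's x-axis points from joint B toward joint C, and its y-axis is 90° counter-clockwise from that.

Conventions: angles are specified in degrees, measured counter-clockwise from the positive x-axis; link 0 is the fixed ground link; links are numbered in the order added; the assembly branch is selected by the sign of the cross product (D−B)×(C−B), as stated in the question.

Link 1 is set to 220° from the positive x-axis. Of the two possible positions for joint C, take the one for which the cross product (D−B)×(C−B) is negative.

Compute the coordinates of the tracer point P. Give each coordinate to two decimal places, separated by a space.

A=(0,0), D=(7.00,0)
B = A + 1.00·(cos220°, sin220°) = (-0.7660, -0.6428)
|BD| = 7.7926
circle(B,3.00) ∩ circle(D,10.00): a=-1.9426, h=2.2861
  candidates: C₊=(-2.8906,1.4753) cross=17.815; C₋=(-2.5134,-3.0814) cross=-17.815
  branch - wants cross < 0 → take C=(-2.5134,-3.0814) (cross=-17.815)
ex = (C−B)/|BC| = (-0.5825,-0.8129); ey = (0.8129,-0.5825)
P = B + -2.97·ex + -2.09·ey = (-0.7350,2.9887)

-0.74 2.99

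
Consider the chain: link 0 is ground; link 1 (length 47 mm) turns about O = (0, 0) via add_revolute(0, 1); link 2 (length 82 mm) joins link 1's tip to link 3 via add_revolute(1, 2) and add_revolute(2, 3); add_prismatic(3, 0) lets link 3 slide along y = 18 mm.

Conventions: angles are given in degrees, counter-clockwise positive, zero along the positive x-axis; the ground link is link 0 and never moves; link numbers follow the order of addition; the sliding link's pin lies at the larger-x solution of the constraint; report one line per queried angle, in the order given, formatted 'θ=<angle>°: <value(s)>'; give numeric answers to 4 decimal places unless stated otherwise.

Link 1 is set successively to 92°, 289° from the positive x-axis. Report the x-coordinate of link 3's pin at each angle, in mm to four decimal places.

geometry: r = 47 mm, L = 82 mm, e = 18 mm
θ=92°: crank pin P = (r cos θ, r sin θ) = (-1.640276, 46.971369)
θ=92°: h = r sin θ − e = 46.971369 − 18 = 28.971369
θ=92°: x = r cos θ + √(L² − h²) = -1.640276 + 76.711536 = 75.071260
θ=289°: crank pin P = (r cos θ, r sin θ) = (15.301703, -44.439373)
θ=289°: h = r sin θ − e = -44.439373 − 18 = -62.439373
θ=289°: x = r cos θ + √(L² − h²) = 15.301703 + 53.153783 = 68.455487

θ=92°: 75.0713
θ=289°: 68.4555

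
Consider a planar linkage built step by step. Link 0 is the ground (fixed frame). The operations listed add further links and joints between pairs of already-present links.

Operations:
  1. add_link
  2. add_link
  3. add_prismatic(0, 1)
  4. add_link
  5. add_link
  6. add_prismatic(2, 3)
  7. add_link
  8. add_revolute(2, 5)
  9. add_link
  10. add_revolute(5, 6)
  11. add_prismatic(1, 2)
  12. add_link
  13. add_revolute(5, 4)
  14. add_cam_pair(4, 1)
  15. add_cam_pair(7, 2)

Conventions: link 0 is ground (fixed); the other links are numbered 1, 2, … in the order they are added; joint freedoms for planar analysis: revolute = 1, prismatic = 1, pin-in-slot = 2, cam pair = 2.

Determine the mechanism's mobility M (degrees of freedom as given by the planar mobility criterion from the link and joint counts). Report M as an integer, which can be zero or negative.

L=1 J1=0 J2=0
add link → L=2 J1=0 J2=0
add link → L=3 J1=0 J2=0
P@0,1 dof=1 J1 → L=3 J1=1 J2=0
add link → L=4 J1=1 J2=0
add link → L=5 J1=1 J2=0
P@2,3 dof=1 J1 → L=5 J1=2 J2=0
add link → L=6 J1=2 J2=0
R@2,5 dof=1 J1 → L=6 J1=3 J2=0
add link → L=7 J1=3 J2=0
R@5,6 dof=1 J1 → L=7 J1=4 J2=0
P@1,2 dof=1 J1 → L=7 J1=5 J2=0
add link → L=8 J1=5 J2=0
R@5,4 dof=1 J1 → L=8 J1=6 J2=0
C@4,1 dof=2 J2 → L=8 J1=6 J2=1
C@7,2 dof=2 J2 → L=8 J1=6 J2=2
M=3(L−1)−2J1−J2=3·7−2·6−2=7

M = 7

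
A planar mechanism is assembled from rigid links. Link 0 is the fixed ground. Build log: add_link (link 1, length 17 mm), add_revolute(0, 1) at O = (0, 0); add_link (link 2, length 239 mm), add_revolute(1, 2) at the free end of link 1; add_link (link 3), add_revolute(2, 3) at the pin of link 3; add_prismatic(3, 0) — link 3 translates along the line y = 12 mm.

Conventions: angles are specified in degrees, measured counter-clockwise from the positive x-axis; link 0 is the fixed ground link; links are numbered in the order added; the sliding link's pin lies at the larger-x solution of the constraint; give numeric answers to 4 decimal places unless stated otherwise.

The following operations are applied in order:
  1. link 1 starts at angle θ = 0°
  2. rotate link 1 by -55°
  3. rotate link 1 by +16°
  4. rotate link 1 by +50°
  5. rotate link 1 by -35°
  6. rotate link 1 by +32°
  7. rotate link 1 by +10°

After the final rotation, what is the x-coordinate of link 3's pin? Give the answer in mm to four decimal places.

geometry: r = 17 mm, L = 239 mm, e = 12 mm; θ starts at 0°
rotate link 1 by -55°: θ ← 0° -55° = -55°
rotate link 1 by +16°: θ ← -55° +16° = -39°
rotate link 1 by +50°: θ ← -39° +50° = 11°
rotate link 1 by -35°: θ ← 11° -35° = -24°
rotate link 1 by +32°: θ ← -24° +32° = 8°
rotate link 1 by +10°: θ ← 8° +10° = 18°
crank pin P = (r cos θ, r sin θ) = (16.167961, 5.253289)
h = r sin θ − e = 5.253289 − 12 = -6.746711
x = r cos θ + √(L² − h²) = 16.167961 + 238.904755 = 255.072716

255.0727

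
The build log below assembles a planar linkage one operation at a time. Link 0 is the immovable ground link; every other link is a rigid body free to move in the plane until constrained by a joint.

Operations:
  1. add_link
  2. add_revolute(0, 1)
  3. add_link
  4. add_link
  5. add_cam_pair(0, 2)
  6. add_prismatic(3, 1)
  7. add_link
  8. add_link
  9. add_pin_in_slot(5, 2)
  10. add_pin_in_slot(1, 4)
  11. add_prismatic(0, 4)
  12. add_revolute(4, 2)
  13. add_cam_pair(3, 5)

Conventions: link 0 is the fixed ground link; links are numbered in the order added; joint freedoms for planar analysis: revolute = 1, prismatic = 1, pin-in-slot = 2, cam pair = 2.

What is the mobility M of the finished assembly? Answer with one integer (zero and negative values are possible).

link 0 = ground. State L|J1|J2 = 1|0|0
+link1  2|0|0
R(0,1) f=1→J1  2|1|0
+link2  3|1|0
+link3  4|1|0
C(0,2) f=2→J2  4|1|1
P(3,1) f=1→J1  4|2|1
+link4  5|2|1
+link5  6|2|1
PS(5,2) f=2→J2  6|2|2
PS(1,4) f=2→J2  6|2|3
P(0,4) f=1→J1  6|3|3
R(4,2) f=1→J1  6|4|3
C(3,5) f=2→J2  6|4|4
M = 3(6−1)−2·4−4 = 15−8−4 = 3

M = 3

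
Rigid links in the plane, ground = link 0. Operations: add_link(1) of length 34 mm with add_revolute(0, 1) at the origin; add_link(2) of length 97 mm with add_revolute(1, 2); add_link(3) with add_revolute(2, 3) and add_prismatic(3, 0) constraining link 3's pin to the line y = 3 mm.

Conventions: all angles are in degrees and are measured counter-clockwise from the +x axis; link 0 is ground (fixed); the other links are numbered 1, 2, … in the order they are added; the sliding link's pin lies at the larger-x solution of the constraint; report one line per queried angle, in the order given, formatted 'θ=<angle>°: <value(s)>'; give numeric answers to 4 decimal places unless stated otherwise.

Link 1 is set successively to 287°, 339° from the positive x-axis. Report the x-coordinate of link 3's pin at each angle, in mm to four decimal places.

geometry: r = 34 mm, L = 97 mm, e = 3 mm
θ=287°: crank pin P = (r cos θ, r sin θ) = (9.940638, -32.514362)
θ=287°: h = r sin θ − e = -32.514362 − 3 = -35.514362
θ=287°: x = r cos θ + √(L² − h²) = 9.940638 + 90.264778 = 100.205416
θ=339°: crank pin P = (r cos θ, r sin θ) = (31.741735, -12.184510)
θ=339°: h = r sin θ − e = -12.184510 − 3 = -15.184510
θ=339°: x = r cos θ + √(L² − h²) = 31.741735 + 95.804126 = 127.545861

θ=287°: 100.2054
θ=339°: 127.5459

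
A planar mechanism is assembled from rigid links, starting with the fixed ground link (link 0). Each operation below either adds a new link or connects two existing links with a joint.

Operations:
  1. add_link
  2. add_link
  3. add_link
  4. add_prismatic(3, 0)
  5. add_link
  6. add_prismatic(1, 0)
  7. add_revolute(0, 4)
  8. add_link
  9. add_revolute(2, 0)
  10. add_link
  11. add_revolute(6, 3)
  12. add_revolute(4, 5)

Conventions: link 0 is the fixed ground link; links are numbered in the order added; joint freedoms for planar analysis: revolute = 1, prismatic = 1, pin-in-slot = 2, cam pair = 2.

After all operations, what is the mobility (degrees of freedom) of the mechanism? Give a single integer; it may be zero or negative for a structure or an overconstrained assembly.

(L,J1,J2)=(1,0,0); link0 fixed
link1: (2,0,0)
link2: (3,0,0)
link3: (4,0,0)
P 3-0 [J1]: (4,1,0)
link4: (5,1,0)
P 1-0 [J1]: (5,2,0)
R 0-4 [J1]: (5,3,0)
link5: (6,3,0)
R 2-0 [J1]: (6,4,0)
link6: (7,4,0)
R 6-3 [J1]: (7,5,0)
R 4-5 [J1]: (7,6,0)
Grübler: 3·6 − 2·6 − 0 = 6

M = 6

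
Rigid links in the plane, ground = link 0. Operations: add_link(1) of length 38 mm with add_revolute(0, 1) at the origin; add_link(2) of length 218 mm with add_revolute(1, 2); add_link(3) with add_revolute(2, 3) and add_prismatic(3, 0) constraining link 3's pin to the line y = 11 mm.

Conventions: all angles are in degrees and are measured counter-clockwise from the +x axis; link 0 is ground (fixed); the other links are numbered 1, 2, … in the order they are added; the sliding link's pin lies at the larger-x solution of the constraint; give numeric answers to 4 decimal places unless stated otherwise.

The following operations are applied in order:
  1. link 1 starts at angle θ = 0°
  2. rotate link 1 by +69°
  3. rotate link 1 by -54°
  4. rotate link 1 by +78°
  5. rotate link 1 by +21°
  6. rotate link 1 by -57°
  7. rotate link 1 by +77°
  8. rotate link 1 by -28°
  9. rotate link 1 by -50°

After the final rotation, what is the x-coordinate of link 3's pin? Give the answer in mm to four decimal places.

geometry: r = 38 mm, L = 218 mm, e = 11 mm; θ starts at 0°
rotate link 1 by +69°: θ ← 0° +69° = 69°
rotate link 1 by -54°: θ ← 69° -54° = 15°
rotate link 1 by +78°: θ ← 15° +78° = 93°
rotate link 1 by +21°: θ ← 93° +21° = 114°
rotate link 1 by -57°: θ ← 114° -57° = 57°
rotate link 1 by +77°: θ ← 57° +77° = 134°
rotate link 1 by -28°: θ ← 134° -28° = 106°
rotate link 1 by -50°: θ ← 106° -50° = 56°
crank pin P = (r cos θ, r sin θ) = (21.249330, 31.503428)
h = r sin θ − e = 31.503428 − 11 = 20.503428
x = r cos θ + √(L² − h²) = 21.249330 + 217.033660 = 238.282990

238.2830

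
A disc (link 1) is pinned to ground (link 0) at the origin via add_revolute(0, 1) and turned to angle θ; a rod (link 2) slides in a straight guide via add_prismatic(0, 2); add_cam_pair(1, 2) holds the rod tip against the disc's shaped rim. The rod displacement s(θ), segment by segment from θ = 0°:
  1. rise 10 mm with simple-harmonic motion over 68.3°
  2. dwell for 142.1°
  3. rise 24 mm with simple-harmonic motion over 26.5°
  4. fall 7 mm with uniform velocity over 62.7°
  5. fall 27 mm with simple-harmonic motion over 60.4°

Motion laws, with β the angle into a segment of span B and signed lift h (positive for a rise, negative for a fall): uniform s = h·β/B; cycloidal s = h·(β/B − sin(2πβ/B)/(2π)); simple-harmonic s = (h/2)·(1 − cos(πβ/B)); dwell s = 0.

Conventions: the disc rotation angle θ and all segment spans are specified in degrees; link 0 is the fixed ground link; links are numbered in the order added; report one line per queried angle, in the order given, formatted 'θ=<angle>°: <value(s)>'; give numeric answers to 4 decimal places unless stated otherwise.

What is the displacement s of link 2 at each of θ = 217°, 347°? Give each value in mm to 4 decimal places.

segment 1 (0° to 68.3°, simple-harmonic, h = 10) is passed completely: s = 0.0000 + (10) = 10.0000
segment 2 (68.3° to 210.4°, dwell): s unchanged at 10.0000
θ = 217° falls in segment 3 (210.4° to 236.9°, simple-harmonic, h = 24): β = 217 − 210.4 = 6.6°, B = 26.5°; Δs = 24/2·(1 − cos(π·0.2491)) = 3.4896; s = 10.0000 + 3.4896 = 13.4896
segment 3 (210.4° to 236.9°, simple-harmonic, h = 24) is passed completely: s = 10.0000 + (24) = 34.0000
segment 4 (236.9° to 299.6°, uniform, h = -7) is passed completely: s = 34.0000 + (-7) = 27.0000
θ = 347° falls in segment 5 (299.6° to 360°, simple-harmonic, h = -27): β = 347 − 299.6 = 47.4°, B = 60.4°; Δs = -27/2·(1 − cos(π·0.7848)) = -24.0297; s = 27.0000 − 24.0297 = 2.9703

θ=217°: 13.4896
θ=347°: 2.9703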